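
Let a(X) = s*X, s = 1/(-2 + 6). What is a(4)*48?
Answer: 48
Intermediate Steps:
s = ¼ (s = 1/4 = ¼ ≈ 0.25000)
a(X) = X/4
a(4)*48 = ((¼)*4)*48 = 1*48 = 48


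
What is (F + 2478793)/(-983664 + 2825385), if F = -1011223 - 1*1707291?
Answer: -79907/613907 ≈ -0.13016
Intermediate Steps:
F = -2718514 (F = -1011223 - 1707291 = -2718514)
(F + 2478793)/(-983664 + 2825385) = (-2718514 + 2478793)/(-983664 + 2825385) = -239721/1841721 = -239721*1/1841721 = -79907/613907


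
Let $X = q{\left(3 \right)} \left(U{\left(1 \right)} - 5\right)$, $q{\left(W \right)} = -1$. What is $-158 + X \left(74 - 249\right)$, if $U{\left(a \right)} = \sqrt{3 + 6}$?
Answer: $-508$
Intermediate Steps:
$U{\left(a \right)} = 3$ ($U{\left(a \right)} = \sqrt{9} = 3$)
$X = 2$ ($X = - (3 - 5) = \left(-1\right) \left(-2\right) = 2$)
$-158 + X \left(74 - 249\right) = -158 + 2 \left(74 - 249\right) = -158 + 2 \left(-175\right) = -158 - 350 = -508$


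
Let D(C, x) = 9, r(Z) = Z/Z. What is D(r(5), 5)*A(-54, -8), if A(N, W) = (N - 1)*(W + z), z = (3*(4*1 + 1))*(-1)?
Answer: 11385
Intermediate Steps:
r(Z) = 1
z = -15 (z = (3*(4 + 1))*(-1) = (3*5)*(-1) = 15*(-1) = -15)
A(N, W) = (-1 + N)*(-15 + W) (A(N, W) = (N - 1)*(W - 15) = (-1 + N)*(-15 + W))
D(r(5), 5)*A(-54, -8) = 9*(15 - 1*(-8) - 15*(-54) - 54*(-8)) = 9*(15 + 8 + 810 + 432) = 9*1265 = 11385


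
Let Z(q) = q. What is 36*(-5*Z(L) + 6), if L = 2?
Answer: -144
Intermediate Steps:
36*(-5*Z(L) + 6) = 36*(-5*2 + 6) = 36*(-10 + 6) = 36*(-4) = -144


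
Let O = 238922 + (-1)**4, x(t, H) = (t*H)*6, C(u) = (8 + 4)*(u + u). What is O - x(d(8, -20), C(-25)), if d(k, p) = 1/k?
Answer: 239373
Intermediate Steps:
C(u) = 24*u (C(u) = 12*(2*u) = 24*u)
x(t, H) = 6*H*t (x(t, H) = (H*t)*6 = 6*H*t)
O = 238923 (O = 238922 + 1 = 238923)
O - x(d(8, -20), C(-25)) = 238923 - 6*24*(-25)/8 = 238923 - 6*(-600)/8 = 238923 - 1*(-450) = 238923 + 450 = 239373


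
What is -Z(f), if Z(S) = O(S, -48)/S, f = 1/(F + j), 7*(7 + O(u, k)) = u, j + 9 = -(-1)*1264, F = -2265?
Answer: -49491/7 ≈ -7070.1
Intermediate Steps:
j = 1255 (j = -9 - (-1)*1264 = -9 - 1*(-1264) = -9 + 1264 = 1255)
O(u, k) = -7 + u/7
f = -1/1010 (f = 1/(-2265 + 1255) = 1/(-1010) = -1/1010 ≈ -0.00099010)
Z(S) = (-7 + S/7)/S
-Z(f) = -(-49 - 1/1010)/(7*(-1/1010)) = -(-1010)*(-49491)/(7*1010) = -1*49491/7 = -49491/7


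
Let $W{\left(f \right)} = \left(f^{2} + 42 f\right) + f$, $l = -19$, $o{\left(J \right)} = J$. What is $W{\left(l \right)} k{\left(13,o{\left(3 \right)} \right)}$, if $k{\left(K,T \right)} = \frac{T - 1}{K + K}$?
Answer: $- \frac{456}{13} \approx -35.077$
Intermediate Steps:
$k{\left(K,T \right)} = \frac{-1 + T}{2 K}$
$W{\left(f \right)} = f^{2} + 43 f$
$W{\left(l \right)} k{\left(13,o{\left(3 \right)} \right)} = - 19 \left(43 - 19\right) \frac{-1 + 3}{2 \cdot 13} = \left(-19\right) 24 \cdot \frac{1}{2} \cdot \frac{1}{13} \cdot 2 = \left(-456\right) \frac{1}{13} = - \frac{456}{13}$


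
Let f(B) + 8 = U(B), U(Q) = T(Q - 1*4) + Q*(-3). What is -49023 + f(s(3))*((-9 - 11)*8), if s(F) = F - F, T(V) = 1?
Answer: -47903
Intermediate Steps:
U(Q) = 1 - 3*Q (U(Q) = 1 + Q*(-3) = 1 - 3*Q)
s(F) = 0
f(B) = -7 - 3*B (f(B) = -8 + (1 - 3*B) = -7 - 3*B)
-49023 + f(s(3))*((-9 - 11)*8) = -49023 + (-7 - 3*0)*((-9 - 11)*8) = -49023 + (-7 + 0)*(-20*8) = -49023 - 7*(-160) = -49023 + 1120 = -47903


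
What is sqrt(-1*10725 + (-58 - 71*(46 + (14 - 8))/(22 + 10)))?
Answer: I*sqrt(174374)/4 ≈ 104.4*I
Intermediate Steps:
sqrt(-1*10725 + (-58 - 71*(46 + (14 - 8))/(22 + 10))) = sqrt(-10725 + (-58 - 71*(46 + 6)/32)) = sqrt(-10725 + (-58 - 3692/32)) = sqrt(-10725 + (-58 - 71*13/8)) = sqrt(-10725 + (-58 - 923/8)) = sqrt(-10725 - 1387/8) = sqrt(-87187/8) = I*sqrt(174374)/4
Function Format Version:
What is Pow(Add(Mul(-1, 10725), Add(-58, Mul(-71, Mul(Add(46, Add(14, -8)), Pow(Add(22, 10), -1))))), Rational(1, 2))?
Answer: Mul(Rational(1, 4), I, Pow(174374, Rational(1, 2))) ≈ Mul(104.40, I)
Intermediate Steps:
Pow(Add(Mul(-1, 10725), Add(-58, Mul(-71, Mul(Add(46, Add(14, -8)), Pow(Add(22, 10), -1))))), Rational(1, 2)) = Pow(Add(-10725, Add(-58, Mul(-71, Mul(Add(46, 6), Pow(32, -1))))), Rational(1, 2)) = Pow(Add(-10725, Add(-58, Mul(-71, Mul(52, Rational(1, 32))))), Rational(1, 2)) = Pow(Add(-10725, Add(-58, Mul(-71, Rational(13, 8)))), Rational(1, 2)) = Pow(Add(-10725, Add(-58, Rational(-923, 8))), Rational(1, 2)) = Pow(Add(-10725, Rational(-1387, 8)), Rational(1, 2)) = Pow(Rational(-87187, 8), Rational(1, 2)) = Mul(Rational(1, 4), I, Pow(174374, Rational(1, 2)))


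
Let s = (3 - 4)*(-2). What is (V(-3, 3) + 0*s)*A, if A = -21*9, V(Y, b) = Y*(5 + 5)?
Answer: 5670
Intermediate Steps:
V(Y, b) = 10*Y (V(Y, b) = Y*10 = 10*Y)
s = 2 (s = -1*(-2) = 2)
A = -189
(V(-3, 3) + 0*s)*A = (10*(-3) + 0*2)*(-189) = (-30 + 0)*(-189) = -30*(-189) = 5670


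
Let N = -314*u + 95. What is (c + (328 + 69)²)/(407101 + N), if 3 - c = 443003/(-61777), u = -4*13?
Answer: 9737239527/26164042148 ≈ 0.37216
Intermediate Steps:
u = -52
c = 628334/61777 (c = 3 - 443003/(-61777) = 3 - 443003*(-1)/61777 = 3 - 1*(-443003/61777) = 3 + 443003/61777 = 628334/61777 ≈ 10.171)
N = 16423 (N = -314*(-52) + 95 = 16328 + 95 = 16423)
(c + (328 + 69)²)/(407101 + N) = (628334/61777 + (328 + 69)²)/(407101 + 16423) = (628334/61777 + 397²)/423524 = (628334/61777 + 157609)*(1/423524) = (9737239527/61777)*(1/423524) = 9737239527/26164042148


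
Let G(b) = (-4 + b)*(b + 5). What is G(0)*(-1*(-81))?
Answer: -1620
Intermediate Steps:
G(b) = (-4 + b)*(5 + b)
G(0)*(-1*(-81)) = (-20 + 0 + 0²)*(-1*(-81)) = (-20 + 0 + 0)*81 = -20*81 = -1620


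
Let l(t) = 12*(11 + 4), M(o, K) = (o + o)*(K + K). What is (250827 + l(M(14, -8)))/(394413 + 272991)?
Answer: 83669/222468 ≈ 0.37609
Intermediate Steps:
M(o, K) = 4*K*o (M(o, K) = (2*o)*(2*K) = 4*K*o)
l(t) = 180 (l(t) = 12*15 = 180)
(250827 + l(M(14, -8)))/(394413 + 272991) = (250827 + 180)/(394413 + 272991) = 251007/667404 = 251007*(1/667404) = 83669/222468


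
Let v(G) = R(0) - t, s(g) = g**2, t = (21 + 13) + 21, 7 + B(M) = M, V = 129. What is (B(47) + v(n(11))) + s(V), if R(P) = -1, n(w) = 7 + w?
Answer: 16625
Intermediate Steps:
B(M) = -7 + M
t = 55 (t = 34 + 21 = 55)
v(G) = -56 (v(G) = -1 - 1*55 = -1 - 55 = -56)
(B(47) + v(n(11))) + s(V) = ((-7 + 47) - 56) + 129**2 = (40 - 56) + 16641 = -16 + 16641 = 16625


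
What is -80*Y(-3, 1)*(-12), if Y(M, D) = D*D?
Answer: 960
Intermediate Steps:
Y(M, D) = D²
-80*Y(-3, 1)*(-12) = -80*1²*(-12) = -80*1*(-12) = -80*(-12) = 960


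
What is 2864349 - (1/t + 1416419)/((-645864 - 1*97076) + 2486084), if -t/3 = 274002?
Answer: 4104252413148155023/1432874826864 ≈ 2.8643e+6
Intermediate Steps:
t = -822006 (t = -3*274002 = -822006)
2864349 - (1/t + 1416419)/((-645864 - 1*97076) + 2486084) = 2864349 - (1/(-822006) + 1416419)/((-645864 - 1*97076) + 2486084) = 2864349 - (-1/822006 + 1416419)/((-645864 - 97076) + 2486084) = 2864349 - 1164304916513/(822006*(-742940 + 2486084)) = 2864349 - 1164304916513/(822006*1743144) = 2864349 - 1*1164304916513/1432874826864 = 2864349 - 1164304916513/1432874826864 = 4104252413148155023/1432874826864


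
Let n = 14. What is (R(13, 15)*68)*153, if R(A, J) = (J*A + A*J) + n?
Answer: 4203216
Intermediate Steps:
R(A, J) = 14 + 2*A*J (R(A, J) = (J*A + A*J) + 14 = (A*J + A*J) + 14 = 2*A*J + 14 = 14 + 2*A*J)
(R(13, 15)*68)*153 = ((14 + 2*13*15)*68)*153 = ((14 + 390)*68)*153 = (404*68)*153 = 27472*153 = 4203216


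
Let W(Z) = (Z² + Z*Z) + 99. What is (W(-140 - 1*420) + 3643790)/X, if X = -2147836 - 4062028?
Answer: -4271089/6209864 ≈ -0.68779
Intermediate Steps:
W(Z) = 99 + 2*Z² (W(Z) = (Z² + Z²) + 99 = 2*Z² + 99 = 99 + 2*Z²)
X = -6209864
(W(-140 - 1*420) + 3643790)/X = ((99 + 2*(-140 - 1*420)²) + 3643790)/(-6209864) = ((99 + 2*(-140 - 420)²) + 3643790)*(-1/6209864) = ((99 + 2*(-560)²) + 3643790)*(-1/6209864) = ((99 + 2*313600) + 3643790)*(-1/6209864) = ((99 + 627200) + 3643790)*(-1/6209864) = (627299 + 3643790)*(-1/6209864) = 4271089*(-1/6209864) = -4271089/6209864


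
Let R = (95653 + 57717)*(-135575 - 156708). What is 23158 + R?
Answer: -44827420552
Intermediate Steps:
R = -44827443710 (R = 153370*(-292283) = -44827443710)
23158 + R = 23158 - 44827443710 = -44827420552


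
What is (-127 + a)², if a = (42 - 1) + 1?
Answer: 7225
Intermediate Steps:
a = 42 (a = 41 + 1 = 42)
(-127 + a)² = (-127 + 42)² = (-85)² = 7225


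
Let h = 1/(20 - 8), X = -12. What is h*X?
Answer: -1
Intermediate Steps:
h = 1/12 ≈ 0.083333
h*X = (1/12)*(-12) = -1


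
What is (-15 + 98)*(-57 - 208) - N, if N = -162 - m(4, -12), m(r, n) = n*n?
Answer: -21689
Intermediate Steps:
m(r, n) = n**2
N = -306 (N = -162 - 1*(-12)**2 = -162 - 1*144 = -162 - 144 = -306)
(-15 + 98)*(-57 - 208) - N = (-15 + 98)*(-57 - 208) - 1*(-306) = 83*(-265) + 306 = -21995 + 306 = -21689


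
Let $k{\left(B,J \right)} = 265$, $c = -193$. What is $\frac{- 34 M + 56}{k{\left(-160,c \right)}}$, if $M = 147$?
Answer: $- \frac{4942}{265} \approx -18.649$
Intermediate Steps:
$\frac{- 34 M + 56}{k{\left(-160,c \right)}} = \frac{\left(-34\right) 147 + 56}{265} = \left(-4998 + 56\right) \frac{1}{265} = \left(-4942\right) \frac{1}{265} = - \frac{4942}{265}$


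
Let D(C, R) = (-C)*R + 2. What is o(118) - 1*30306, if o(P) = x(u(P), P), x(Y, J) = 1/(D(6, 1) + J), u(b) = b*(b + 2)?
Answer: -3454883/114 ≈ -30306.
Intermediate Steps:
u(b) = b*(2 + b)
D(C, R) = 2 - C*R (D(C, R) = -C*R + 2 = 2 - C*R)
x(Y, J) = 1/(-4 + J) (x(Y, J) = 1/((2 - 1*6*1) + J) = 1/((2 - 6) + J) = 1/(-4 + J))
o(P) = 1/(-4 + P)
o(118) - 1*30306 = 1/(-4 + 118) - 1*30306 = 1/114 - 30306 = -3454883/114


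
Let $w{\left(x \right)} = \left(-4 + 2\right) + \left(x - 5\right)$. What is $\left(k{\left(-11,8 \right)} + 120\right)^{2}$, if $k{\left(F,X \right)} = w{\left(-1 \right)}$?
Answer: $12544$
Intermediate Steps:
$w{\left(x \right)} = -7 + x$ ($w{\left(x \right)} = -2 + \left(x - 5\right) = -2 + \left(-5 + x\right) = -7 + x$)
$k{\left(F,X \right)} = -8$ ($k{\left(F,X \right)} = -7 - 1 = -8$)
$\left(k{\left(-11,8 \right)} + 120\right)^{2} = \left(-8 + 120\right)^{2} = 112^{2} = 12544$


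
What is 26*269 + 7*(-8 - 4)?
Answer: 6910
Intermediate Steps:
26*269 + 7*(-8 - 4) = 6994 + 7*(-12) = 6994 - 84 = 6910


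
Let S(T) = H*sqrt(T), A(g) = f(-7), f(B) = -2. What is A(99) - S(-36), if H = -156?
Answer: -2 + 936*I ≈ -2.0 + 936.0*I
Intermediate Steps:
A(g) = -2
S(T) = -156*sqrt(T)
A(99) - S(-36) = -2 - (-156)*sqrt(-36) = -2 - (-156)*6*I = -2 - (-936)*I = -2 + 936*I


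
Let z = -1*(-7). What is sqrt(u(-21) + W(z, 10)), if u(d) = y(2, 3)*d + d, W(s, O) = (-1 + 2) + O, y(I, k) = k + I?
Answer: I*sqrt(115) ≈ 10.724*I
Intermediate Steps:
z = 7
y(I, k) = I + k
W(s, O) = 1 + O
u(d) = 6*d (u(d) = (2 + 3)*d + d = 5*d + d = 6*d)
sqrt(u(-21) + W(z, 10)) = sqrt(6*(-21) + (1 + 10)) = sqrt(-126 + 11) = sqrt(-115) = I*sqrt(115)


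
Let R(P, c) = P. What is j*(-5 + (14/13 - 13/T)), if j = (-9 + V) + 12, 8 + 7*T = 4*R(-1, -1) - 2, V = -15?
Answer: -402/13 ≈ -30.923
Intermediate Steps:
T = -2 (T = -8/7 + (4*(-1) - 2)/7 = -8/7 + (-4 - 2)/7 = -8/7 + (⅐)*(-6) = -8/7 - 6/7 = -2)
j = -12 (j = (-9 - 15) + 12 = -24 + 12 = -12)
j*(-5 + (14/13 - 13/T)) = -12*(-5 + (14/13 - 13/(-2))) = -12*(-5 + (14*(1/13) - 13*(-½))) = -12*(-5 + (14/13 + 13/2)) = -12*(-5 + 197/26) = -12*67/26 = -402/13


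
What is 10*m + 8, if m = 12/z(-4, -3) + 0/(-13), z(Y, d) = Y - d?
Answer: -112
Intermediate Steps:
m = -12 (m = 12/(-4 - 1*(-3)) + 0/(-13) = 12/(-4 + 3) + 0*(-1/13) = 12/(-1) + 0 = 12*(-1) + 0 = -12 + 0 = -12)
10*m + 8 = 10*(-12) + 8 = -120 + 8 = -112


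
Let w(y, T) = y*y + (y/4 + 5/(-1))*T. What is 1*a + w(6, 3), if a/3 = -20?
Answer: -69/2 ≈ -34.500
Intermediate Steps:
a = -60 (a = 3*(-20) = -60)
w(y, T) = y² + T*(-5 + y/4) (w(y, T) = y² + (y*(¼) + 5*(-1))*T = y² + (y/4 - 5)*T = y² + (-5 + y/4)*T = y² + T*(-5 + y/4))
1*a + w(6, 3) = 1*(-60) + (6² - 5*3 + (¼)*3*6) = -60 + (36 - 15 + 9/2) = -60 + 51/2 = -69/2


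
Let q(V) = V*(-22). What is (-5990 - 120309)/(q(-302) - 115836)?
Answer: 126299/109192 ≈ 1.1567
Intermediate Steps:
q(V) = -22*V
(-5990 - 120309)/(q(-302) - 115836) = (-5990 - 120309)/(-22*(-302) - 115836) = -126299/(6644 - 115836) = -126299/(-109192) = -126299*(-1/109192) = 126299/109192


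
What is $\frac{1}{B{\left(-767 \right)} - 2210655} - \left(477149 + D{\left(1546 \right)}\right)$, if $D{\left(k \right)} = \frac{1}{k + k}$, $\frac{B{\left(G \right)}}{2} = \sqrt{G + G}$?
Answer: $- \frac{7210003005713240158409}{15110590194717812} - \frac{2 i \sqrt{1534}}{4886995535161} \approx -4.7715 \cdot 10^{5} - 1.6029 \cdot 10^{-11} i$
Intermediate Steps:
$B{\left(G \right)} = 2 \sqrt{2} \sqrt{G}$ ($B{\left(G \right)} = 2 \sqrt{G + G} = 2 \sqrt{2 G} = 2 \sqrt{2} \sqrt{G}$)
$D{\left(k \right)} = \frac{1}{2 k}$
$\frac{1}{B{\left(-767 \right)} - 2210655} - \left(477149 + D{\left(1546 \right)}\right) = \frac{1}{2 \sqrt{2} \sqrt{-767} - 2210655} - \left(477149 + \frac{1}{2 \cdot 1546}\right) = \frac{1}{2 \sqrt{2} i \sqrt{767} - 2210655} - \left(477149 + \frac{1}{2} \cdot \frac{1}{1546}\right) = \frac{1}{2 i \sqrt{1534} - 2210655} - \left(477149 + \frac{1}{3092}\right) = \frac{1}{-2210655 + 2 i \sqrt{1534}} - \frac{1475344709}{3092} = - \frac{1475344709}{3092} + \frac{1}{-2210655 + 2 i \sqrt{1534}}$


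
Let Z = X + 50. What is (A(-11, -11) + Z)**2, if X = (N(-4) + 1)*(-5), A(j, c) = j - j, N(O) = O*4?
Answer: 15625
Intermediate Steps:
N(O) = 4*O
A(j, c) = 0
X = 75 (X = (4*(-4) + 1)*(-5) = (-16 + 1)*(-5) = -15*(-5) = 75)
Z = 125 (Z = 75 + 50 = 125)
(A(-11, -11) + Z)**2 = (0 + 125)**2 = 125**2 = 15625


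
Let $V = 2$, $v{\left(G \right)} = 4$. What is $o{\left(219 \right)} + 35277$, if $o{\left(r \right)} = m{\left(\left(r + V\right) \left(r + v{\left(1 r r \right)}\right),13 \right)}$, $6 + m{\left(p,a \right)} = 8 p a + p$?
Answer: $5209986$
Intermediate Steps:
$m{\left(p,a \right)} = -6 + p + 8 a p$ ($m{\left(p,a \right)} = -6 + \left(8 p a + p\right) = -6 + \left(8 a p + p\right) = -6 + \left(p + 8 a p\right) = -6 + p + 8 a p$)
$o{\left(r \right)} = -6 + 105 \left(2 + r\right) \left(4 + r\right)$ ($o{\left(r \right)} = -6 + \left(r + 2\right) \left(r + 4\right) + 8 \cdot 13 \left(r + 2\right) \left(r + 4\right) = -6 + \left(2 + r\right) \left(4 + r\right) + 8 \cdot 13 \left(2 + r\right) \left(4 + r\right) = -6 + \left(2 + r\right) \left(4 + r\right) + 104 \left(2 + r\right) \left(4 + r\right) = -6 + 105 \left(2 + r\right) \left(4 + r\right)$)
$o{\left(219 \right)} + 35277 = \left(834 + 105 \cdot 219^{2} + 630 \cdot 219\right) + 35277 = \left(834 + 105 \cdot 47961 + 137970\right) + 35277 = \left(834 + 5035905 + 137970\right) + 35277 = 5174709 + 35277 = 5209986$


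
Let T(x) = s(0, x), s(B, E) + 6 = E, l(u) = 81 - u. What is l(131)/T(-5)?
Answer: 50/11 ≈ 4.5455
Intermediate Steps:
s(B, E) = -6 + E
T(x) = -6 + x
l(131)/T(-5) = (81 - 1*131)/(-6 - 5) = (81 - 131)/(-11) = -50*(-1/11) = 50/11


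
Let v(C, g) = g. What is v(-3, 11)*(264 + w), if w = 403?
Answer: 7337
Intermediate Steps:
v(-3, 11)*(264 + w) = 11*(264 + 403) = 11*667 = 7337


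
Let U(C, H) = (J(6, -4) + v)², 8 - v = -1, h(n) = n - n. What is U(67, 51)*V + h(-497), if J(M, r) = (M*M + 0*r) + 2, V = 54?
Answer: 119286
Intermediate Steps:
h(n) = 0
v = 9 (v = 8 - 1*(-1) = 8 + 1 = 9)
J(M, r) = 2 + M² (J(M, r) = (M² + 0) + 2 = M² + 2 = 2 + M²)
U(C, H) = 2209 (U(C, H) = ((2 + 6²) + 9)² = ((2 + 36) + 9)² = (38 + 9)² = 47² = 2209)
U(67, 51)*V + h(-497) = 2209*54 + 0 = 119286 + 0 = 119286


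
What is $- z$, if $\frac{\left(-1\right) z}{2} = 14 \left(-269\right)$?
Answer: $-7532$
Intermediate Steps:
$z = 7532$ ($z = - 2 \cdot 14 \left(-269\right) = \left(-2\right) \left(-3766\right) = 7532$)
$- z = \left(-1\right) 7532 = -7532$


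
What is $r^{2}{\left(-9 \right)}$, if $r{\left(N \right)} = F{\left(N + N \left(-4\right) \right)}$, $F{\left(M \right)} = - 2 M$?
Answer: $2916$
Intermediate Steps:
$r{\left(N \right)} = 6 N$ ($r{\left(N \right)} = - 2 \left(N + N \left(-4\right)\right) = - 2 \left(N - 4 N\right) = - 2 \left(- 3 N\right) = 6 N$)
$r^{2}{\left(-9 \right)} = \left(6 \left(-9\right)\right)^{2} = \left(-54\right)^{2} = 2916$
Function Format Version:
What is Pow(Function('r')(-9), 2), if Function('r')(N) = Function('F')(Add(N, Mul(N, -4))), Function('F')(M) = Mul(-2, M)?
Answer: 2916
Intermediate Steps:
Function('r')(N) = Mul(6, N) (Function('r')(N) = Mul(-2, Add(N, Mul(N, -4))) = Mul(-2, Add(N, Mul(-4, N))) = Mul(-2, Mul(-3, N)) = Mul(6, N))
Pow(Function('r')(-9), 2) = Pow(Mul(6, -9), 2) = Pow(-54, 2) = 2916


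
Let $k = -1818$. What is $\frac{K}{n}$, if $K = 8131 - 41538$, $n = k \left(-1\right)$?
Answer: $- \frac{33407}{1818} \approx -18.376$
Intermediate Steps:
$n = 1818$ ($n = \left(-1818\right) \left(-1\right) = 1818$)
$K = -33407$ ($K = 8131 - 41538 = -33407$)
$\frac{K}{n} = - \frac{33407}{1818}$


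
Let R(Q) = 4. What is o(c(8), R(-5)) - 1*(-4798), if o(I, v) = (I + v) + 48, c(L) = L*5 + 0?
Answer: 4890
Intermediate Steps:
c(L) = 5*L (c(L) = 5*L + 0 = 5*L)
o(I, v) = 48 + I + v
o(c(8), R(-5)) - 1*(-4798) = (48 + 5*8 + 4) - 1*(-4798) = (48 + 40 + 4) + 4798 = 92 + 4798 = 4890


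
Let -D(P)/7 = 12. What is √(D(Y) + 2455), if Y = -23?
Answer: √2371 ≈ 48.693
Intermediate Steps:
D(P) = -84 (D(P) = -7*12 = -84)
√(D(Y) + 2455) = √(-84 + 2455) = √2371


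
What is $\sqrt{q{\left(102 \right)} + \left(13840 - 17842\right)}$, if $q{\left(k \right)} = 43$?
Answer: $i \sqrt{3959} \approx 62.921 i$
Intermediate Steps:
$\sqrt{q{\left(102 \right)} + \left(13840 - 17842\right)} = \sqrt{43 + \left(13840 - 17842\right)} = \sqrt{43 - 4002} = \sqrt{-3959} = i \sqrt{3959}$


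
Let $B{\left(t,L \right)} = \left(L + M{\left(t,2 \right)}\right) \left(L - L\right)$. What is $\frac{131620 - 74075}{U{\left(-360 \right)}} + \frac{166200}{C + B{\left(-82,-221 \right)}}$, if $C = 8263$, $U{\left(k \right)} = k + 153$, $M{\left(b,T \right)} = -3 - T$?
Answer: $- \frac{441090935}{1710441} \approx -257.88$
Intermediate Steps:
$U{\left(k \right)} = 153 + k$
$B{\left(t,L \right)} = 0$ ($B{\left(t,L \right)} = \left(L - 5\right) \left(L - L\right) = \left(L - 5\right) 0 = \left(-5 + L\right) 0 = 0$)
$\frac{131620 - 74075}{U{\left(-360 \right)}} + \frac{166200}{C + B{\left(-82,-221 \right)}} = \frac{131620 - 74075}{153 - 360} + \frac{166200}{8263 + 0} = \frac{57545}{-207} + \frac{166200}{8263} = 57545 \left(- \frac{1}{207}\right) + 166200 \cdot \frac{1}{8263} = - \frac{57545}{207} + \frac{166200}{8263} = - \frac{441090935}{1710441}$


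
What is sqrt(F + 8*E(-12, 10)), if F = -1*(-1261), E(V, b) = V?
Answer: sqrt(1165) ≈ 34.132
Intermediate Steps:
F = 1261
sqrt(F + 8*E(-12, 10)) = sqrt(1261 + 8*(-12)) = sqrt(1261 - 96) = sqrt(1165)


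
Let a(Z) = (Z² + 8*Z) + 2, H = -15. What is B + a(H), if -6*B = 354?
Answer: 48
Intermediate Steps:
B = -59 (B = -⅙*354 = -59)
a(Z) = 2 + Z² + 8*Z
B + a(H) = -59 + (2 + (-15)² + 8*(-15)) = -59 + (2 + 225 - 120) = -59 + 107 = 48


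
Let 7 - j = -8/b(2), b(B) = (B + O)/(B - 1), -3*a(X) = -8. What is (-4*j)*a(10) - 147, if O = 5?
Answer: -1637/7 ≈ -233.86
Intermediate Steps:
a(X) = 8/3 (a(X) = -⅓*(-8) = 8/3)
b(B) = (5 + B)/(-1 + B) (b(B) = (B + 5)/(B - 1) = (5 + B)/(-1 + B))
j = 57/7 (j = 7 - (-8)/((5 + 2)/(-1 + 2)) = 7 - (-8)/(7/1) = 7 - (-8)/(1*7) = 7 - (-8)/7 = 7 - 1*(-8/7) = 7 + 8/7 = 57/7 ≈ 8.1429)
(-4*j)*a(10) - 147 = -4*57/7*(8/3) - 147 = -228/7*8/3 - 147 = -608/7 - 147 = -1637/7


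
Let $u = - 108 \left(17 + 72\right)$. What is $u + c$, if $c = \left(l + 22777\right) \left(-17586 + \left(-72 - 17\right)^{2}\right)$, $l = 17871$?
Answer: $-392872532$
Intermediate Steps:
$u = -9612$ ($u = \left(-108\right) 89 = -9612$)
$c = -392862920$ ($c = \left(17871 + 22777\right) \left(-17586 + \left(-72 - 17\right)^{2}\right) = 40648 \left(-17586 + \left(-89\right)^{2}\right) = 40648 \left(-17586 + 7921\right) = 40648 \left(-9665\right) = -392862920$)
$u + c = -9612 - 392862920 = -392872532$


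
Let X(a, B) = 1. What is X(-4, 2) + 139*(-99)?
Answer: -13760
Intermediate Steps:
X(-4, 2) + 139*(-99) = 1 + 139*(-99) = 1 - 13761 = -13760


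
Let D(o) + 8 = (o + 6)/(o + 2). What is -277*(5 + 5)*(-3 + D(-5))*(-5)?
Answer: -470900/3 ≈ -1.5697e+5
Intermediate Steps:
D(o) = -8 + (6 + o)/(2 + o) (D(o) = -8 + (o + 6)/(o + 2) = -8 + (6 + o)/(2 + o))
-277*(5 + 5)*(-3 + D(-5))*(-5) = -277*(5 + 5)*(-3 + (-10 - 7*(-5))/(2 - 5))*(-5) = -2770*(-3 + (-10 + 35)/(-3))*(-5) = -2770*(-3 - ⅓*25)*(-5) = -2770*(-3 - 25/3)*(-5) = -2770*(-34/3*(-5)) = -2770*170/3 = -277*1700/3 = -470900/3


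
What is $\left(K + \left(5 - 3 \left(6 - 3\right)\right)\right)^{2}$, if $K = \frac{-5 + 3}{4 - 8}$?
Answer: $\frac{49}{4} \approx 12.25$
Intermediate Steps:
$K = \frac{1}{2}$ ($K = - \frac{2}{-4} = \left(-2\right) \left(- \frac{1}{4}\right) = \frac{1}{2} \approx 0.5$)
$\left(K + \left(5 - 3 \left(6 - 3\right)\right)\right)^{2} = \left(\frac{1}{2} + \left(5 - 3 \left(6 - 3\right)\right)\right)^{2} = \left(\frac{1}{2} + \left(5 - 9\right)\right)^{2} = \left(\frac{1}{2} - 4\right)^{2} = \left(- \frac{7}{2}\right)^{2} = \frac{49}{4}$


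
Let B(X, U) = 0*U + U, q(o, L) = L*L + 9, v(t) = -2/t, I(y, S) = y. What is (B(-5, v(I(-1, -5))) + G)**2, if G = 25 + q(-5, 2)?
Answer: 1600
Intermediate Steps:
q(o, L) = 9 + L**2 (q(o, L) = L**2 + 9 = 9 + L**2)
B(X, U) = U (B(X, U) = 0 + U = U)
G = 38 (G = 25 + (9 + 2**2) = 25 + (9 + 4) = 25 + 13 = 38)
(B(-5, v(I(-1, -5))) + G)**2 = (-2/(-1) + 38)**2 = (-2*(-1) + 38)**2 = (2 + 38)**2 = 40**2 = 1600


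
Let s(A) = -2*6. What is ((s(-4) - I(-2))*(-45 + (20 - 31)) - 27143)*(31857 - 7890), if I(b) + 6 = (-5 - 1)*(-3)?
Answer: -618324633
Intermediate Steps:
I(b) = 12 (I(b) = -6 + (-5 - 1)*(-3) = -6 - 6*(-3) = -6 + 18 = 12)
s(A) = -12
((s(-4) - I(-2))*(-45 + (20 - 31)) - 27143)*(31857 - 7890) = ((-12 - 1*12)*(-45 + (20 - 31)) - 27143)*(31857 - 7890) = ((-12 - 12)*(-45 - 11) - 27143)*23967 = (-24*(-56) - 27143)*23967 = (1344 - 27143)*23967 = -25799*23967 = -618324633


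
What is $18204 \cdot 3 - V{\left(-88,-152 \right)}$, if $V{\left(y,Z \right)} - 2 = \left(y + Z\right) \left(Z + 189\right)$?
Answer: $63490$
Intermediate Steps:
$V{\left(y,Z \right)} = 2 + \left(189 + Z\right) \left(Z + y\right)$ ($V{\left(y,Z \right)} = 2 + \left(y + Z\right) \left(Z + 189\right) = 2 + \left(Z + y\right) \left(189 + Z\right) = 2 + \left(189 + Z\right) \left(Z + y\right)$)
$18204 \cdot 3 - V{\left(-88,-152 \right)} = 18204 \cdot 3 - \left(2 + \left(-152\right)^{2} + 189 \left(-152\right) + 189 \left(-88\right) - -13376\right) = 54612 - \left(2 + 23104 - 28728 - 16632 + 13376\right) = 54612 - -8878 = 54612 + 8878 = 63490$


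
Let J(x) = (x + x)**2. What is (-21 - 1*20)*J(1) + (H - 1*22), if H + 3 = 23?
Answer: -166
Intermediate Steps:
H = 20 (H = -3 + 23 = 20)
J(x) = 4*x**2 (J(x) = (2*x)**2 = 4*x**2)
(-21 - 1*20)*J(1) + (H - 1*22) = (-21 - 1*20)*(4*1**2) + (20 - 1*22) = (-21 - 20)*(4*1) + (20 - 22) = -41*4 - 2 = -164 - 2 = -166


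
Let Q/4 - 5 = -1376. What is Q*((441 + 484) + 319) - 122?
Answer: -6822218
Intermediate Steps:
Q = -5484 (Q = 20 + 4*(-1376) = 20 - 5504 = -5484)
Q*((441 + 484) + 319) - 122 = -5484*((441 + 484) + 319) - 122 = -5484*(925 + 319) - 122 = -5484*1244 - 122 = -6822096 - 122 = -6822218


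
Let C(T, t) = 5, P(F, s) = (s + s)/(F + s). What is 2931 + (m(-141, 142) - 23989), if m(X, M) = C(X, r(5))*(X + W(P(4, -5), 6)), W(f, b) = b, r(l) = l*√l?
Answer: -21733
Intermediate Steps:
P(F, s) = 2*s/(F + s) (P(F, s) = (2*s)/(F + s) = 2*s/(F + s))
r(l) = l^(3/2)
m(X, M) = 30 + 5*X (m(X, M) = 5*(X + 6) = 5*(6 + X) = 30 + 5*X)
2931 + (m(-141, 142) - 23989) = 2931 + ((30 + 5*(-141)) - 23989) = 2931 + ((30 - 705) - 23989) = 2931 + (-675 - 23989) = 2931 - 24664 = -21733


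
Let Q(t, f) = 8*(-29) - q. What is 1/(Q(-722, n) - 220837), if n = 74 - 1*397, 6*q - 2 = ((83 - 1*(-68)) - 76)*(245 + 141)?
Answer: -3/677683 ≈ -4.4268e-6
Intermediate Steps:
q = 14476/3 (q = ⅓ + (((83 - 1*(-68)) - 76)*(245 + 141))/6 = ⅓ + (((83 + 68) - 76)*386)/6 = ⅓ + ((151 - 76)*386)/6 = ⅓ + (75*386)/6 = ⅓ + (⅙)*28950 = ⅓ + 4825 = 14476/3 ≈ 4825.3)
n = -323 (n = 74 - 397 = -323)
Q(t, f) = -15172/3 (Q(t, f) = 8*(-29) - 1*14476/3 = -232 - 14476/3 = -15172/3)
1/(Q(-722, n) - 220837) = 1/(-15172/3 - 220837) = 1/(-677683/3) = -3/677683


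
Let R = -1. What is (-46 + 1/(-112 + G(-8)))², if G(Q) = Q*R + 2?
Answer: 22024249/10404 ≈ 2116.9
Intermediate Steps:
G(Q) = 2 - Q (G(Q) = Q*(-1) + 2 = -Q + 2 = 2 - Q)
(-46 + 1/(-112 + G(-8)))² = (-46 + 1/(-112 + (2 - 1*(-8))))² = (-46 + 1/(-112 + (2 + 8)))² = (-46 + 1/(-112 + 10))² = (-46 + 1/(-102))² = (-46 - 1/102)² = (-4693/102)² = 22024249/10404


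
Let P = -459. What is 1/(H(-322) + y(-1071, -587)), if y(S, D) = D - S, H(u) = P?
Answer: 1/25 ≈ 0.040000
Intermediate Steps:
H(u) = -459
1/(H(-322) + y(-1071, -587)) = 1/(-459 + (-587 - 1*(-1071))) = 1/(-459 + (-587 + 1071)) = 1/(-459 + 484) = 1/25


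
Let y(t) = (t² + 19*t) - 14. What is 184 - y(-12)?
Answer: 282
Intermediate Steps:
y(t) = -14 + t² + 19*t
184 - y(-12) = 184 - (-14 + (-12)² + 19*(-12)) = 184 - (-14 + 144 - 228) = 184 - 1*(-98) = 184 + 98 = 282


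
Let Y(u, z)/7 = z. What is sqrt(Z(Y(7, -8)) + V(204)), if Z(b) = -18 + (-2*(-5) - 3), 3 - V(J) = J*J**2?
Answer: 2*I*sqrt(2122418) ≈ 2913.7*I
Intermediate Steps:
V(J) = 3 - J**3 (V(J) = 3 - J*J**2 = 3 - J**3)
Y(u, z) = 7*z
Z(b) = -11 (Z(b) = -18 + (10 - 3) = -18 + 7 = -11)
sqrt(Z(Y(7, -8)) + V(204)) = sqrt(-11 + (3 - 1*204**3)) = sqrt(-11 + (3 - 1*8489664)) = sqrt(-11 + (3 - 8489664)) = sqrt(-11 - 8489661) = sqrt(-8489672) = 2*I*sqrt(2122418)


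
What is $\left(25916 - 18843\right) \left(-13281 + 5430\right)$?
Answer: $-55530123$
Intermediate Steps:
$\left(25916 - 18843\right) \left(-13281 + 5430\right) = 7073 \left(-7851\right) = -55530123$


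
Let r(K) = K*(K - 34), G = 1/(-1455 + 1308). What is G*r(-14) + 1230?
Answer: 8578/7 ≈ 1225.4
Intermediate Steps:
G = -1/147 (G = 1/(-147) = -1/147 ≈ -0.0068027)
r(K) = K*(-34 + K)
G*r(-14) + 1230 = -(-2)*(-34 - 14)/21 + 1230 = -(-2)*(-48)/21 + 1230 = -1/147*672 + 1230 = -32/7 + 1230 = 8578/7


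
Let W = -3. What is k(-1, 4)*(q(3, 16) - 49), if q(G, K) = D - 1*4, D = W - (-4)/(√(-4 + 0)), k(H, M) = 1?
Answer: -56 - 2*I ≈ -56.0 - 2.0*I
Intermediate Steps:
D = -3 - 2*I (D = -3 - (-4)/(√(-4 + 0)) = -3 - (-4)/(√(-4)) = -3 - (-4)/(2*I) = -3 - (-4)*(-I/2) = -3 - 2*I ≈ -3.0 - 2.0*I)
q(G, K) = -7 - 2*I (q(G, K) = (-3 - 2*I) - 1*4 = (-3 - 2*I) - 4 = -7 - 2*I)
k(-1, 4)*(q(3, 16) - 49) = 1*((-7 - 2*I) - 49) = 1*(-56 - 2*I) = -56 - 2*I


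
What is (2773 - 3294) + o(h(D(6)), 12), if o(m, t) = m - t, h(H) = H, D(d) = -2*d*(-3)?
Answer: -497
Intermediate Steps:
D(d) = 6*d
(2773 - 3294) + o(h(D(6)), 12) = (2773 - 3294) + (6*6 - 1*12) = -521 + (36 - 12) = -521 + 24 = -497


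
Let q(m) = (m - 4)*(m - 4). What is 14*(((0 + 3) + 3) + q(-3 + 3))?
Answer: 308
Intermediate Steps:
q(m) = (-4 + m)² (q(m) = (-4 + m)*(-4 + m) = (-4 + m)²)
14*(((0 + 3) + 3) + q(-3 + 3)) = 14*(((0 + 3) + 3) + (-4 + (-3 + 3))²) = 14*((3 + 3) + (-4 + 0)²) = 14*(6 + (-4)²) = 14*(6 + 16) = 14*22 = 308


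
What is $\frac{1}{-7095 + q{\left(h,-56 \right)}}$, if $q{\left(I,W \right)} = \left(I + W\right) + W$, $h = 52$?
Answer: $- \frac{1}{7155} \approx -0.00013976$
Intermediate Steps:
$q{\left(I,W \right)} = I + 2 W$
$\frac{1}{-7095 + q{\left(h,-56 \right)}} = \frac{1}{-7095 + \left(52 + 2 \left(-56\right)\right)} = \frac{1}{-7095 + \left(52 - 112\right)} = \frac{1}{-7095 - 60} = \frac{1}{-7155} = - \frac{1}{7155}$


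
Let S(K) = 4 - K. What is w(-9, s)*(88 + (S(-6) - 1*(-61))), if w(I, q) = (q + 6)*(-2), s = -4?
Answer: -636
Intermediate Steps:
w(I, q) = -12 - 2*q (w(I, q) = (6 + q)*(-2) = -12 - 2*q)
w(-9, s)*(88 + (S(-6) - 1*(-61))) = (-12 - 2*(-4))*(88 + ((4 - 1*(-6)) - 1*(-61))) = (-12 + 8)*(88 + ((4 + 6) + 61)) = -4*(88 + (10 + 61)) = -4*(88 + 71) = -4*159 = -636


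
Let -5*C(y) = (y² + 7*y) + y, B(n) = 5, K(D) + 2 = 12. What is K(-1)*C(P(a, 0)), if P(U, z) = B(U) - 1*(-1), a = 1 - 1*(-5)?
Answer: -168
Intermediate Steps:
K(D) = 10 (K(D) = -2 + 12 = 10)
a = 6 (a = 1 + 5 = 6)
P(U, z) = 6 (P(U, z) = 5 - 1*(-1) = 5 + 1 = 6)
C(y) = -8*y/5 - y²/5 (C(y) = -((y² + 7*y) + y)/5 = -(y² + 8*y)/5 = -8*y/5 - y²/5)
K(-1)*C(P(a, 0)) = 10*(-⅕*6*(8 + 6)) = 10*(-⅕*6*14) = 10*(-84/5) = -168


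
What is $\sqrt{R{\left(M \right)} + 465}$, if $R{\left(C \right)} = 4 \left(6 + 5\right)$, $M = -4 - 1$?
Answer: $\sqrt{509} \approx 22.561$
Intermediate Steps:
$M = -5$ ($M = -4 - 1 = -5$)
$R{\left(C \right)} = 44$ ($R{\left(C \right)} = 4 \cdot 11 = 44$)
$\sqrt{R{\left(M \right)} + 465} = \sqrt{44 + 465} = \sqrt{509}$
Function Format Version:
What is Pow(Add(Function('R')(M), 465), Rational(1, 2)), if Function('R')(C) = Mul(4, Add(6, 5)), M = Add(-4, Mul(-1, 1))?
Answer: Pow(509, Rational(1, 2)) ≈ 22.561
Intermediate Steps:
M = -5 (M = Add(-4, -1) = -5)
Function('R')(C) = 44 (Function('R')(C) = Mul(4, 11) = 44)
Pow(Add(Function('R')(M), 465), Rational(1, 2)) = Pow(Add(44, 465), Rational(1, 2)) = Pow(509, Rational(1, 2))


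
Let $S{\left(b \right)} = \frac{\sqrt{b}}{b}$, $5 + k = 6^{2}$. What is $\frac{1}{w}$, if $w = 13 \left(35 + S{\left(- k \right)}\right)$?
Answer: $\frac{1085}{493688} + \frac{i \sqrt{31}}{493688} \approx 0.0021977 + 1.1278 \cdot 10^{-5} i$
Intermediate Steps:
$k = 31$ ($k = -5 + 6^{2} = -5 + 36 = 31$)
$S{\left(b \right)} = \frac{1}{\sqrt{b}}$
$w = 455 - \frac{13 i \sqrt{31}}{31}$ ($w = 13 \left(35 + \frac{1}{\sqrt{\left(-1\right) 31}}\right) = 13 \left(35 + \frac{1}{\sqrt{-31}}\right) = 13 \left(35 - \frac{i \sqrt{31}}{31}\right) = 455 - \frac{13 i \sqrt{31}}{31} \approx 455.0 - 2.3349 i$)
$\frac{1}{w} = \frac{1}{455 - \frac{13 i \sqrt{31}}{31}}$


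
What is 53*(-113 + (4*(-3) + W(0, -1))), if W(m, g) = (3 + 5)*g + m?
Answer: -7049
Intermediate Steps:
W(m, g) = m + 8*g (W(m, g) = 8*g + m = m + 8*g)
53*(-113 + (4*(-3) + W(0, -1))) = 53*(-113 + (4*(-3) + (0 + 8*(-1)))) = 53*(-113 + (-12 + (0 - 8))) = 53*(-113 + (-12 - 8)) = 53*(-113 - 20) = 53*(-133) = -7049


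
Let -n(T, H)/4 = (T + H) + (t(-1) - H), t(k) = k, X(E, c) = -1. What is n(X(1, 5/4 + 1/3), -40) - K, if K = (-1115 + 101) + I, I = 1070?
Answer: -48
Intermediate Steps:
K = 56 (K = (-1115 + 101) + 1070 = -1014 + 1070 = 56)
n(T, H) = 4 - 4*T (n(T, H) = -4*((T + H) + (-1 - H)) = -4*((H + T) + (-1 - H)) = -4*(-1 + T) = 4 - 4*T)
n(X(1, 5/4 + 1/3), -40) - K = (4 - 4*(-1)) - 1*56 = (4 + 4) - 56 = 8 - 56 = -48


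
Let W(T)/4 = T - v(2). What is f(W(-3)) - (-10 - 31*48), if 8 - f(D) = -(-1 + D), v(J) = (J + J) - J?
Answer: 1485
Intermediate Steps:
v(J) = J (v(J) = 2*J - J = J)
W(T) = -8 + 4*T (W(T) = 4*(T - 1*2) = 4*(T - 2) = 4*(-2 + T) = -8 + 4*T)
f(D) = 7 + D (f(D) = 8 - (-1)*(-1 + D) = 8 - (1 - D) = 8 + (-1 + D) = 7 + D)
f(W(-3)) - (-10 - 31*48) = (7 + (-8 + 4*(-3))) - (-10 - 31*48) = (7 + (-8 - 12)) - (-10 - 1488) = (7 - 20) - 1*(-1498) = -13 + 1498 = 1485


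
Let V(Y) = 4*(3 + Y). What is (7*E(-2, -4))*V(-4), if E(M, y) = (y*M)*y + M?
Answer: 952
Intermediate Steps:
E(M, y) = M + M*y**2 (E(M, y) = (M*y)*y + M = M*y**2 + M = M + M*y**2)
V(Y) = 12 + 4*Y
(7*E(-2, -4))*V(-4) = (7*(-2*(1 + (-4)**2)))*(12 + 4*(-4)) = (7*(-2*(1 + 16)))*(12 - 16) = (7*(-2*17))*(-4) = (7*(-34))*(-4) = -238*(-4) = 952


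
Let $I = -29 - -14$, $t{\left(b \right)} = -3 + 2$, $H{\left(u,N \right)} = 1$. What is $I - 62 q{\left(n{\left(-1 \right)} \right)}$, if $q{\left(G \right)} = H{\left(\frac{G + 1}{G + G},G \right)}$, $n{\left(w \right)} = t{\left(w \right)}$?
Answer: $-77$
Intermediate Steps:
$t{\left(b \right)} = -1$
$n{\left(w \right)} = -1$
$q{\left(G \right)} = 1$
$I = -15$ ($I = -29 + 14 = -15$)
$I - 62 q{\left(n{\left(-1 \right)} \right)} = -15 - 62 = -77$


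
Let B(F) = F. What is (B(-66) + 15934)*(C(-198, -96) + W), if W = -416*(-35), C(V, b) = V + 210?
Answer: 231228496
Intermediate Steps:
C(V, b) = 210 + V
W = 14560
(B(-66) + 15934)*(C(-198, -96) + W) = (-66 + 15934)*((210 - 198) + 14560) = 15868*(12 + 14560) = 15868*14572 = 231228496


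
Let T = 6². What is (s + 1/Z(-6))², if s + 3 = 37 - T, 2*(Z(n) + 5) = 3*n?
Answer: 841/196 ≈ 4.2908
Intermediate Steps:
Z(n) = -5 + 3*n/2 (Z(n) = -5 + (3*n)/2 = -5 + 3*n/2)
T = 36
s = -2 (s = -3 + (37 - 1*36) = -3 + (37 - 36) = -3 + 1 = -2)
(s + 1/Z(-6))² = (-2 + 1/(-5 + (3/2)*(-6)))² = (-2 + 1/(-5 - 9))² = (-2 + 1/(-14))² = (-2 - 1/14)² = (-29/14)² = 841/196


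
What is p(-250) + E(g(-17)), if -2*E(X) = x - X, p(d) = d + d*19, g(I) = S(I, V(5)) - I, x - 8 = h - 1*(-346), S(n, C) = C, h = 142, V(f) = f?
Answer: -5237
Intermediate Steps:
x = 496 (x = 8 + (142 - 1*(-346)) = 8 + (142 + 346) = 8 + 488 = 496)
g(I) = 5 - I
p(d) = 20*d (p(d) = d + 19*d = 20*d)
E(X) = -248 + X/2 (E(X) = -(496 - X)/2 = -248 + X/2)
p(-250) + E(g(-17)) = 20*(-250) + (-248 + (5 - 1*(-17))/2) = -5000 + (-248 + (5 + 17)/2) = -5000 + (-248 + (1/2)*22) = -5000 + (-248 + 11) = -5000 - 237 = -5237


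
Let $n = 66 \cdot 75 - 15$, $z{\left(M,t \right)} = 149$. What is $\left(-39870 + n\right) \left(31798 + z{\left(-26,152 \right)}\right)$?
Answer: $-1116068445$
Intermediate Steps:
$n = 4935$ ($n = 4950 - 15 = 4935$)
$\left(-39870 + n\right) \left(31798 + z{\left(-26,152 \right)}\right) = \left(-39870 + 4935\right) \left(31798 + 149\right) = \left(-34935\right) 31947 = -1116068445$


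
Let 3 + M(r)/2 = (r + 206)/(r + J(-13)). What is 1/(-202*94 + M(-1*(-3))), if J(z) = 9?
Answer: -6/113755 ≈ -5.2745e-5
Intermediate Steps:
M(r) = -6 + 2*(206 + r)/(9 + r) (M(r) = -6 + 2*((r + 206)/(r + 9)) = -6 + 2*((206 + r)/(9 + r)) = -6 + 2*(206 + r)/(9 + r))
1/(-202*94 + M(-1*(-3))) = 1/(-202*94 + 2*(179 - (-2)*(-3))/(9 - 1*(-3))) = 1/(-18988 + 2*(179 - 2*3)/(9 + 3)) = 1/(-18988 + 2*(179 - 6)/12) = 1/(-18988 + 2*(1/12)*173) = 1/(-18988 + 173/6) = 1/(-113755/6) = -6/113755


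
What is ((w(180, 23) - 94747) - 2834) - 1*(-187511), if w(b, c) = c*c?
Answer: 90459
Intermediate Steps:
w(b, c) = c²
((w(180, 23) - 94747) - 2834) - 1*(-187511) = ((23² - 94747) - 2834) - 1*(-187511) = ((529 - 94747) - 2834) + 187511 = (-94218 - 2834) + 187511 = -97052 + 187511 = 90459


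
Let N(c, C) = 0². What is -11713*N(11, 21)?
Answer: 0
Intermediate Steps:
N(c, C) = 0
-11713*N(11, 21) = -11713*0 = 0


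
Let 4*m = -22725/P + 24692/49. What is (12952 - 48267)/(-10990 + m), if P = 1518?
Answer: 3502400440/1077821263 ≈ 3.2495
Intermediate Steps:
m = 12122977/99176 (m = (-22725/1518 + 24692/49)/4 = (-22725*1/1518 + 24692*(1/49))/4 = (-7575/506 + 24692/49)/4 = (1/4)*(12122977/24794) = 12122977/99176 ≈ 122.24)
(12952 - 48267)/(-10990 + m) = (12952 - 48267)/(-10990 + 12122977/99176) = -35315/(-1077821263/99176) = -35315*(-99176/1077821263) = 3502400440/1077821263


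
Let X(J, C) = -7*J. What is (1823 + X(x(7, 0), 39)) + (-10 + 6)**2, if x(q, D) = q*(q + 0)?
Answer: 1496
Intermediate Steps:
x(q, D) = q**2 (x(q, D) = q*q = q**2)
(1823 + X(x(7, 0), 39)) + (-10 + 6)**2 = (1823 - 7*7**2) + (-10 + 6)**2 = (1823 - 7*49) + (-4)**2 = (1823 - 343) + 16 = 1480 + 16 = 1496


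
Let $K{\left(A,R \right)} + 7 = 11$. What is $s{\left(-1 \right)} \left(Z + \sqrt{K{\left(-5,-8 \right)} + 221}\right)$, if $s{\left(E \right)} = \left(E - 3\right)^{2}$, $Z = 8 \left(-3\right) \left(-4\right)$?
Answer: $1776$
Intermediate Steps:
$Z = 96$ ($Z = \left(-24\right) \left(-4\right) = 96$)
$K{\left(A,R \right)} = 4$ ($K{\left(A,R \right)} = -7 + 11 = 4$)
$s{\left(E \right)} = \left(-3 + E\right)^{2}$
$s{\left(-1 \right)} \left(Z + \sqrt{K{\left(-5,-8 \right)} + 221}\right) = \left(-3 - 1\right)^{2} \left(96 + \sqrt{4 + 221}\right) = \left(-4\right)^{2} \left(96 + \sqrt{225}\right) = 16 \left(96 + 15\right) = 16 \cdot 111 = 1776$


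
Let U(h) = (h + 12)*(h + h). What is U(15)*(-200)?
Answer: -162000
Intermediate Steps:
U(h) = 2*h*(12 + h) (U(h) = (12 + h)*(2*h) = 2*h*(12 + h))
U(15)*(-200) = (2*15*(12 + 15))*(-200) = (2*15*27)*(-200) = 810*(-200) = -162000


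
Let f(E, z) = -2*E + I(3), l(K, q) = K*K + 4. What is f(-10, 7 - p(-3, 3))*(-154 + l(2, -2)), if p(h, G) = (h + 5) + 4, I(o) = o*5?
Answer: -5110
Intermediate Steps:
I(o) = 5*o
p(h, G) = 9 + h (p(h, G) = (5 + h) + 4 = 9 + h)
l(K, q) = 4 + K² (l(K, q) = K² + 4 = 4 + K²)
f(E, z) = 15 - 2*E (f(E, z) = -2*E + 5*3 = -2*E + 15 = 15 - 2*E)
f(-10, 7 - p(-3, 3))*(-154 + l(2, -2)) = (15 - 2*(-10))*(-154 + (4 + 2²)) = (15 + 20)*(-154 + (4 + 4)) = 35*(-154 + 8) = 35*(-146) = -5110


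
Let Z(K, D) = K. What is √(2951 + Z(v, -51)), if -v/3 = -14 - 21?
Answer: 4*√191 ≈ 55.281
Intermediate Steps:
v = 105 (v = -3*(-14 - 21) = -3*(-35) = 105)
√(2951 + Z(v, -51)) = √(2951 + 105) = √3056 = 4*√191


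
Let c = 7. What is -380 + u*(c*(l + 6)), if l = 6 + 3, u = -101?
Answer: -10985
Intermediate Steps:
l = 9
-380 + u*(c*(l + 6)) = -380 - 707*(9 + 6) = -380 - 707*15 = -380 - 101*105 = -380 - 10605 = -10985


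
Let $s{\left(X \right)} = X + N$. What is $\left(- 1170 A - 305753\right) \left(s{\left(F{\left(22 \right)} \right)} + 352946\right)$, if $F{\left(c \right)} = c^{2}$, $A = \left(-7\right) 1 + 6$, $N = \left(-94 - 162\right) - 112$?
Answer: $-107536683146$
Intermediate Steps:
$N = -368$ ($N = -256 - 112 = -368$)
$A = -1$ ($A = -7 + 6 = -1$)
$s{\left(X \right)} = -368 + X$ ($s{\left(X \right)} = X - 368 = -368 + X$)
$\left(- 1170 A - 305753\right) \left(s{\left(F{\left(22 \right)} \right)} + 352946\right) = \left(\left(-1170\right) \left(-1\right) - 305753\right) \left(\left(-368 + 22^{2}\right) + 352946\right) = \left(1170 - 305753\right) \left(\left(-368 + 484\right) + 352946\right) = - 304583 \left(116 + 352946\right) = \left(-304583\right) 353062 = -107536683146$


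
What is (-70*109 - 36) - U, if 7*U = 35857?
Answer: -89519/7 ≈ -12788.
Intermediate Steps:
U = 35857/7 (U = (⅐)*35857 = 35857/7 ≈ 5122.4)
(-70*109 - 36) - U = (-70*109 - 36) - 1*35857/7 = (-7630 - 36) - 35857/7 = -7666 - 35857/7 = -89519/7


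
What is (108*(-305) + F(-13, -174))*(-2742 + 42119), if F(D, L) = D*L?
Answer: -1208007606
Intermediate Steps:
(108*(-305) + F(-13, -174))*(-2742 + 42119) = (108*(-305) - 13*(-174))*(-2742 + 42119) = (-32940 + 2262)*39377 = -30678*39377 = -1208007606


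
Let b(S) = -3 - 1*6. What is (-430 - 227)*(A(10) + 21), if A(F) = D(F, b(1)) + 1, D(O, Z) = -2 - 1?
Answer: -12483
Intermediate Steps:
b(S) = -9 (b(S) = -3 - 6 = -9)
D(O, Z) = -3
A(F) = -2 (A(F) = -3 + 1 = -2)
(-430 - 227)*(A(10) + 21) = (-430 - 227)*(-2 + 21) = -657*19 = -12483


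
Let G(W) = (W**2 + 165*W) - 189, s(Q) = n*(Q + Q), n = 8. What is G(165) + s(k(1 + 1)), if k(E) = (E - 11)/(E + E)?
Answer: 54225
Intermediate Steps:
k(E) = (-11 + E)/(2*E) (k(E) = (-11 + E)/((2*E)) = (-11 + E)*(1/(2*E)) = (-11 + E)/(2*E))
s(Q) = 16*Q (s(Q) = 8*(Q + Q) = 8*(2*Q) = 16*Q)
G(W) = -189 + W**2 + 165*W
G(165) + s(k(1 + 1)) = (-189 + 165**2 + 165*165) + 16*((-11 + (1 + 1))/(2*(1 + 1))) = (-189 + 27225 + 27225) + 16*((1/2)*(-11 + 2)/2) = 54261 + 16*((1/2)*(1/2)*(-9)) = 54261 + 16*(-9/4) = 54261 - 36 = 54225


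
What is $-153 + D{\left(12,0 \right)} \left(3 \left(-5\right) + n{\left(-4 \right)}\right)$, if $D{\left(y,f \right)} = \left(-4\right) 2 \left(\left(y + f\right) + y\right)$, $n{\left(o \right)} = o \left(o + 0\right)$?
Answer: $-345$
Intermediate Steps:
$n{\left(o \right)} = o^{2}$ ($n{\left(o \right)} = o o = o^{2}$)
$D{\left(y,f \right)} = - 16 y - 8 f$ ($D{\left(y,f \right)} = - 8 \left(\left(f + y\right) + y\right) = - 8 \left(f + 2 y\right) = - 16 y - 8 f$)
$-153 + D{\left(12,0 \right)} \left(3 \left(-5\right) + n{\left(-4 \right)}\right) = -153 + \left(\left(-16\right) 12 - 0\right) \left(3 \left(-5\right) + \left(-4\right)^{2}\right) = -153 + \left(-192 + 0\right) \left(-15 + 16\right) = -153 - 192 = -345$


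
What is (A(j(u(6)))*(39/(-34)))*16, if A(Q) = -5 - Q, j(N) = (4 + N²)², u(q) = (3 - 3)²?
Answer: 6552/17 ≈ 385.41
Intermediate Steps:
u(q) = 0 (u(q) = 0² = 0)
(A(j(u(6)))*(39/(-34)))*16 = ((-5 - (4 + 0²)²)*(39/(-34)))*16 = ((-5 - (4 + 0)²)*(39*(-1/34)))*16 = ((-5 - 1*4²)*(-39/34))*16 = ((-5 - 1*16)*(-39/34))*16 = ((-5 - 16)*(-39/34))*16 = -21*(-39/34)*16 = (819/34)*16 = 6552/17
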